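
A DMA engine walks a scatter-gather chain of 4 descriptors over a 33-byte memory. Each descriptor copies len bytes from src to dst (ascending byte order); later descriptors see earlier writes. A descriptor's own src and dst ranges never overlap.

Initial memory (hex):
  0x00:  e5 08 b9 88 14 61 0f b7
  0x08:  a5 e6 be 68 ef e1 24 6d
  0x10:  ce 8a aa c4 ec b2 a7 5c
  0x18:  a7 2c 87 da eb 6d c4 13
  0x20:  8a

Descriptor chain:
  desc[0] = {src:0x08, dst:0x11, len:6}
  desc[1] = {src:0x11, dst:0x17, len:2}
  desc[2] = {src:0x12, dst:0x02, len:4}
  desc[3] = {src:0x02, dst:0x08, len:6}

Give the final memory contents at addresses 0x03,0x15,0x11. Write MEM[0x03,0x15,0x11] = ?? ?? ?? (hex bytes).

  after D0: wrote 6B at 0x11 = a5e6be68efe1
  after D1: wrote 2B at 0x17 = a5e6
  after D2: wrote 4B at 0x02 = e6be68ef
  after D3: wrote 6B at 0x08 = e6be68ef0fb7
query mem[0x03]=0xbe, mem[0x15]=0xef, mem[0x11]=0xa5

MEM[0x03,0x15,0x11] = be ef a5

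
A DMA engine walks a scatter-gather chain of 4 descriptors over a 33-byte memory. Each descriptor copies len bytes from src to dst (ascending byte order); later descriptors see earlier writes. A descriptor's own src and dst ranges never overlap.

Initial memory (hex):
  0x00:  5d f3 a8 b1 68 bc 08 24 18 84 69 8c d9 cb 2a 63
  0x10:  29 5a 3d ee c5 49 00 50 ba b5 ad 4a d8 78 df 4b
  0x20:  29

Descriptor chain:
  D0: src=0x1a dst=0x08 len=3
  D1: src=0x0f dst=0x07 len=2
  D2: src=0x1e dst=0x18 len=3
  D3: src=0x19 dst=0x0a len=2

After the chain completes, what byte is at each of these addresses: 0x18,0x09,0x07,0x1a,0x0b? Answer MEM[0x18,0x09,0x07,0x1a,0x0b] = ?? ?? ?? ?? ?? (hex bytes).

MEM[0x18,0x09,0x07,0x1a,0x0b] = df 4a 63 29 29

[0] 0x1a->0x08 len=3 : ad 4a d8
[1] 0x0f->0x07 len=2 : 63 29
[2] 0x1e->0x18 len=3 : df 4b 29
[3] 0x19->0x0a len=2 : 4b 29
query mem[0x18]=0xdf, mem[0x09]=0x4a, mem[0x07]=0x63, mem[0x1a]=0x29, mem[0x0b]=0x29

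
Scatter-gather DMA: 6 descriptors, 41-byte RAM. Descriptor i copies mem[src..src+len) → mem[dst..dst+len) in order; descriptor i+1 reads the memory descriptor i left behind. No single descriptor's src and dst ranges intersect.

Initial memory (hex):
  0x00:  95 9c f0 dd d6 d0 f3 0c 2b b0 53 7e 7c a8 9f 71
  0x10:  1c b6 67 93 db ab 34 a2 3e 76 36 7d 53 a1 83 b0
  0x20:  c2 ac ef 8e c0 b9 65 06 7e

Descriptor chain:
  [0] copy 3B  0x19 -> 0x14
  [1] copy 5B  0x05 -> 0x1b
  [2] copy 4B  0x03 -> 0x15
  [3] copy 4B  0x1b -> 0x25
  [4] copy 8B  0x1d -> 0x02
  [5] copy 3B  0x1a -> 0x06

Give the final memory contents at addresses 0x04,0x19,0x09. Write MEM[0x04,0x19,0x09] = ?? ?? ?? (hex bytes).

D0: mem[0x14..0x16] <- [76 36 7d]
D1: mem[0x1b..0x1f] <- [d0 f3 0c 2b b0]
D2: mem[0x15..0x18] <- [dd d6 d0 f3]
D3: mem[0x25..0x28] <- [d0 f3 0c 2b]
D4: mem[0x02..0x09] <- [0c 2b b0 c2 ac ef 8e c0]
D5: mem[0x06..0x08] <- [36 d0 f3]
query mem[0x04]=0xb0, mem[0x19]=0x76, mem[0x09]=0xc0

MEM[0x04,0x19,0x09] = b0 76 c0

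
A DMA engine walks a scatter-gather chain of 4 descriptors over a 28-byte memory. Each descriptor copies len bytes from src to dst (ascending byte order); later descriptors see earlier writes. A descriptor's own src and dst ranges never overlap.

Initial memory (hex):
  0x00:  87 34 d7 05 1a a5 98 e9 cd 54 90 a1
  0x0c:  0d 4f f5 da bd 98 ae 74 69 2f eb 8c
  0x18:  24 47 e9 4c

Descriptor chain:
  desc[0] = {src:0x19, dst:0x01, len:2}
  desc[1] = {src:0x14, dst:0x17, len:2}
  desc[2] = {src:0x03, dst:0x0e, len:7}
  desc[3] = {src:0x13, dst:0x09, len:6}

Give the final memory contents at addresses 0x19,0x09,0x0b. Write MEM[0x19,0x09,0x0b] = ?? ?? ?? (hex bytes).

[0] 0x19->0x01 len=2 : 47 e9
[1] 0x14->0x17 len=2 : 69 2f
[2] 0x03->0x0e len=7 : 05 1a a5 98 e9 cd 54
[3] 0x13->0x09 len=6 : cd 54 2f eb 69 2f
query mem[0x19]=0x47, mem[0x09]=0xcd, mem[0x0b]=0x2f

MEM[0x19,0x09,0x0b] = 47 cd 2f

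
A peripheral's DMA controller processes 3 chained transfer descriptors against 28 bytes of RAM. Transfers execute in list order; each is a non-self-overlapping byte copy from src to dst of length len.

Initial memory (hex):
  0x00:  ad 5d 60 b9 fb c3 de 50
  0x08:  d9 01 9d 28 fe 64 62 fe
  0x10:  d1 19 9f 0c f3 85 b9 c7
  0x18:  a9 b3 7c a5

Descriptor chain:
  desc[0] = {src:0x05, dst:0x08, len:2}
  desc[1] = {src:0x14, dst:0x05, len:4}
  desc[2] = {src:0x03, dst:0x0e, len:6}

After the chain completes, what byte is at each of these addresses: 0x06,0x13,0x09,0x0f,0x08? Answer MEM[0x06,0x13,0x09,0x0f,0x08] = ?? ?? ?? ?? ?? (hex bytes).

  after D0: wrote 2B at 0x08 = c3de
  after D1: wrote 4B at 0x05 = f385b9c7
  after D2: wrote 6B at 0x0e = b9fbf385b9c7
query mem[0x06]=0x85, mem[0x13]=0xc7, mem[0x09]=0xde, mem[0x0f]=0xfb, mem[0x08]=0xc7

MEM[0x06,0x13,0x09,0x0f,0x08] = 85 c7 de fb c7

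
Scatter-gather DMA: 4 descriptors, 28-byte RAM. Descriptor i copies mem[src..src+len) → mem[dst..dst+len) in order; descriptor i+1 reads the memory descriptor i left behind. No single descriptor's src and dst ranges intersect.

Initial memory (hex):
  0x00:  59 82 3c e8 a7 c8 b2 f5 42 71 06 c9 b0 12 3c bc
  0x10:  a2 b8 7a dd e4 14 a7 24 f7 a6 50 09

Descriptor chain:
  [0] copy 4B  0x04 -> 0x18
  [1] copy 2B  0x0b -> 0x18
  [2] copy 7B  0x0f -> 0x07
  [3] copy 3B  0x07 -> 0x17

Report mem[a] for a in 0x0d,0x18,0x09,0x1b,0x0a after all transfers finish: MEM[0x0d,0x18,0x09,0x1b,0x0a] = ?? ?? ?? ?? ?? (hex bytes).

[0] 0x04->0x18 len=4 : a7 c8 b2 f5
[1] 0x0b->0x18 len=2 : c9 b0
[2] 0x0f->0x07 len=7 : bc a2 b8 7a dd e4 14
[3] 0x07->0x17 len=3 : bc a2 b8
query mem[0x0d]=0x14, mem[0x18]=0xa2, mem[0x09]=0xb8, mem[0x1b]=0xf5, mem[0x0a]=0x7a

MEM[0x0d,0x18,0x09,0x1b,0x0a] = 14 a2 b8 f5 7a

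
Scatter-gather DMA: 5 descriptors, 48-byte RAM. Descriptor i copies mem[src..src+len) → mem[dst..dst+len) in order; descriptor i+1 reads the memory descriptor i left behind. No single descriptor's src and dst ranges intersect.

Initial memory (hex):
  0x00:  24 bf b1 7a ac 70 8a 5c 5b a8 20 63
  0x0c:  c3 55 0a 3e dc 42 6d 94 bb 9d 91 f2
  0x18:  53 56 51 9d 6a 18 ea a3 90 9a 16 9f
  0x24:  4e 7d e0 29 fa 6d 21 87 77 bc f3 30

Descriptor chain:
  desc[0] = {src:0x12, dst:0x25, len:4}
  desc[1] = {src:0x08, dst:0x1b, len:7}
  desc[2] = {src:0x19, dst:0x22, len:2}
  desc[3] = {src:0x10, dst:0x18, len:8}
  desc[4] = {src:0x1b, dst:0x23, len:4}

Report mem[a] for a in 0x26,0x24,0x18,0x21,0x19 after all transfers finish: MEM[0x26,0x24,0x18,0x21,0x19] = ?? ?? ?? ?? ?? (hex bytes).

D0: mem[0x25..0x28] <- [6d 94 bb 9d]
D1: mem[0x1b..0x21] <- [5b a8 20 63 c3 55 0a]
D2: mem[0x22..0x23] <- [56 51]
D3: mem[0x18..0x1f] <- [dc 42 6d 94 bb 9d 91 f2]
D4: mem[0x23..0x26] <- [94 bb 9d 91]
query mem[0x26]=0x91, mem[0x24]=0xbb, mem[0x18]=0xdc, mem[0x21]=0x0a, mem[0x19]=0x42

MEM[0x26,0x24,0x18,0x21,0x19] = 91 bb dc 0a 42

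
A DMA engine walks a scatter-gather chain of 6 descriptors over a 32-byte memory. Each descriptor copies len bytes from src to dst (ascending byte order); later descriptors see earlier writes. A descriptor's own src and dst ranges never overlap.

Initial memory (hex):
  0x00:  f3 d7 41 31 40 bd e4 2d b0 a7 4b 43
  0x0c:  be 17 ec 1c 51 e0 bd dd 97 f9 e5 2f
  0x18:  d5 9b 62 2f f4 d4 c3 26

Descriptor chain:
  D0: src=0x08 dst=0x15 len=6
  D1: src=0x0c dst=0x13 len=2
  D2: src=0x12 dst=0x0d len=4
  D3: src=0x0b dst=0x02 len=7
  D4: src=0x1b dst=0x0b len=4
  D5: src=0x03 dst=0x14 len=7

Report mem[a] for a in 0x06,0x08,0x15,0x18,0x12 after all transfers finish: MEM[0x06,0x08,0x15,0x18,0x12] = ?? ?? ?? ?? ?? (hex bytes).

  after D0: wrote 6B at 0x15 = b0a74b43be17
  after D1: wrote 2B at 0x13 = be17
  after D2: wrote 4B at 0x0d = bdbe17b0
  after D3: wrote 7B at 0x02 = 43bebdbe17b0e0
  after D4: wrote 4B at 0x0b = 2ff4d4c3
  after D5: wrote 7B at 0x14 = bebdbe17b0e0a7
query mem[0x06]=0x17, mem[0x08]=0xe0, mem[0x15]=0xbd, mem[0x18]=0xb0, mem[0x12]=0xbd

MEM[0x06,0x08,0x15,0x18,0x12] = 17 e0 bd b0 bd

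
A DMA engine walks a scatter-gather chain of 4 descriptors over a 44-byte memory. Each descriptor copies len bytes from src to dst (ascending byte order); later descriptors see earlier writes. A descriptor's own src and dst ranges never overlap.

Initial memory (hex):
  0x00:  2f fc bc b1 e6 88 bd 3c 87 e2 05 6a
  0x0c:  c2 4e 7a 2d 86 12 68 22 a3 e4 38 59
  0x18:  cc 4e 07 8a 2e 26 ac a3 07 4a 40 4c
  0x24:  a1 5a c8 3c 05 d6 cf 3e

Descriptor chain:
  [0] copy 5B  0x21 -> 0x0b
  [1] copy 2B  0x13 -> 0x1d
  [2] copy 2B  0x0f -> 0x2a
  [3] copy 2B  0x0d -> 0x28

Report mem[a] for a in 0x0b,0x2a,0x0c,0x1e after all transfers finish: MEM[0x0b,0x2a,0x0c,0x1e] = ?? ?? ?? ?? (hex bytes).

  after D0: wrote 5B at 0x0b = 4a404ca15a
  after D1: wrote 2B at 0x1d = 22a3
  after D2: wrote 2B at 0x2a = 5a86
  after D3: wrote 2B at 0x28 = 4ca1
query mem[0x0b]=0x4a, mem[0x2a]=0x5a, mem[0x0c]=0x40, mem[0x1e]=0xa3

MEM[0x0b,0x2a,0x0c,0x1e] = 4a 5a 40 a3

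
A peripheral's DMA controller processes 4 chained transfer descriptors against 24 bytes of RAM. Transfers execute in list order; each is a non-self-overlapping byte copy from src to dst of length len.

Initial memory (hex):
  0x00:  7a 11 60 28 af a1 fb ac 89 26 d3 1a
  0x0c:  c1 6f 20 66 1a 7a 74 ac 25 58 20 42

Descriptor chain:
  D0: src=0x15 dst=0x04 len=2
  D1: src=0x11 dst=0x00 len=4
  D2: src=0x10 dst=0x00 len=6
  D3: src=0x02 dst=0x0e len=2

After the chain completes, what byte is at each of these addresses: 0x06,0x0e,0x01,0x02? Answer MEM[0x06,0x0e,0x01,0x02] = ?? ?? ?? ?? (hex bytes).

[0] 0x15->0x04 len=2 : 58 20
[1] 0x11->0x00 len=4 : 7a 74 ac 25
[2] 0x10->0x00 len=6 : 1a 7a 74 ac 25 58
[3] 0x02->0x0e len=2 : 74 ac
query mem[0x06]=0xfb, mem[0x0e]=0x74, mem[0x01]=0x7a, mem[0x02]=0x74

MEM[0x06,0x0e,0x01,0x02] = fb 74 7a 74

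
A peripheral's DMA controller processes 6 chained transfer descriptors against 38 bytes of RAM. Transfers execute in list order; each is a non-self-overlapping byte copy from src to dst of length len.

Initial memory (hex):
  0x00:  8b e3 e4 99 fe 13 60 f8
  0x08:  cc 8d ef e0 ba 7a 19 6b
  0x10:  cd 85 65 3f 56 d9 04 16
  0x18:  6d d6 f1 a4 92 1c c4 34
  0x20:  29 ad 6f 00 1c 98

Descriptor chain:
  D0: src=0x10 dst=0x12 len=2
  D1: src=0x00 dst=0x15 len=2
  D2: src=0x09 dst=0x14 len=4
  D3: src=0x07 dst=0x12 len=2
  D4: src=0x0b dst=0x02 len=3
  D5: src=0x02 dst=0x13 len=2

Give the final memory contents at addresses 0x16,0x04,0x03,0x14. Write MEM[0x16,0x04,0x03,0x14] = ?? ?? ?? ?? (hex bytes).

[0] 0x10->0x12 len=2 : cd 85
[1] 0x00->0x15 len=2 : 8b e3
[2] 0x09->0x14 len=4 : 8d ef e0 ba
[3] 0x07->0x12 len=2 : f8 cc
[4] 0x0b->0x02 len=3 : e0 ba 7a
[5] 0x02->0x13 len=2 : e0 ba
query mem[0x16]=0xe0, mem[0x04]=0x7a, mem[0x03]=0xba, mem[0x14]=0xba

MEM[0x16,0x04,0x03,0x14] = e0 7a ba ba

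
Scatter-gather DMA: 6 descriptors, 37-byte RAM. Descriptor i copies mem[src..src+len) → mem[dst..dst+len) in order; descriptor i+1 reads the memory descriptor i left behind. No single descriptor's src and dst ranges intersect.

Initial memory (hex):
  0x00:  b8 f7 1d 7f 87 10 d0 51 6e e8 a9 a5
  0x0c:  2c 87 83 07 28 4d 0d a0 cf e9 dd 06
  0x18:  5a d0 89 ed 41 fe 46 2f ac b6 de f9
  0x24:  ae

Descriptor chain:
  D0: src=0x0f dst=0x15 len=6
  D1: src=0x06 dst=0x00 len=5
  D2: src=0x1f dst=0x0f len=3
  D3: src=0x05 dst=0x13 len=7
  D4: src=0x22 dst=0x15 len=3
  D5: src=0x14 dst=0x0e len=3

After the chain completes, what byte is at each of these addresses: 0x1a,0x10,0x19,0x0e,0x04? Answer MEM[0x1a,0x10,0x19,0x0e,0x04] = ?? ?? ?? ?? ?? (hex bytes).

#0 dst[0x15+6] := {0x07,0x28,0x4d,0x0d,0xa0,0xcf}
#1 dst[0x00+5] := {0xd0,0x51,0x6e,0xe8,0xa9}
#2 dst[0x0f+3] := {0x2f,0xac,0xb6}
#3 dst[0x13+7] := {0x10,0xd0,0x51,0x6e,0xe8,0xa9,0xa5}
#4 dst[0x15+3] := {0xde,0xf9,0xae}
#5 dst[0x0e+3] := {0xd0,0xde,0xf9}
query mem[0x1a]=0xcf, mem[0x10]=0xf9, mem[0x19]=0xa5, mem[0x0e]=0xd0, mem[0x04]=0xa9

MEM[0x1a,0x10,0x19,0x0e,0x04] = cf f9 a5 d0 a9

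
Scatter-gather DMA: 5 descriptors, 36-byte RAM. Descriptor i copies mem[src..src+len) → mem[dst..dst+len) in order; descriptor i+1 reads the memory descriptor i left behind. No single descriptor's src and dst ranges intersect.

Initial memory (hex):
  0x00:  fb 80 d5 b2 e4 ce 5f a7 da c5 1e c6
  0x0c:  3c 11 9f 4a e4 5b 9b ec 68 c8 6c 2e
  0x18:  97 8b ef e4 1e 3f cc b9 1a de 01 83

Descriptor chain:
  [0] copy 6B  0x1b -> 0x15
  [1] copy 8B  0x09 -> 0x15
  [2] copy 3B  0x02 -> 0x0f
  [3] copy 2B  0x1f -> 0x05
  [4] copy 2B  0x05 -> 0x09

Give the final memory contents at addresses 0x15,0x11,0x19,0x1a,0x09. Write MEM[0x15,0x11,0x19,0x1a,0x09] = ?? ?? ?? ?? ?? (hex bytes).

[0] 0x1b->0x15 len=6 : e4 1e 3f cc b9 1a
[1] 0x09->0x15 len=8 : c5 1e c6 3c 11 9f 4a e4
[2] 0x02->0x0f len=3 : d5 b2 e4
[3] 0x1f->0x05 len=2 : b9 1a
[4] 0x05->0x09 len=2 : b9 1a
query mem[0x15]=0xc5, mem[0x11]=0xe4, mem[0x19]=0x11, mem[0x1a]=0x9f, mem[0x09]=0xb9

MEM[0x15,0x11,0x19,0x1a,0x09] = c5 e4 11 9f b9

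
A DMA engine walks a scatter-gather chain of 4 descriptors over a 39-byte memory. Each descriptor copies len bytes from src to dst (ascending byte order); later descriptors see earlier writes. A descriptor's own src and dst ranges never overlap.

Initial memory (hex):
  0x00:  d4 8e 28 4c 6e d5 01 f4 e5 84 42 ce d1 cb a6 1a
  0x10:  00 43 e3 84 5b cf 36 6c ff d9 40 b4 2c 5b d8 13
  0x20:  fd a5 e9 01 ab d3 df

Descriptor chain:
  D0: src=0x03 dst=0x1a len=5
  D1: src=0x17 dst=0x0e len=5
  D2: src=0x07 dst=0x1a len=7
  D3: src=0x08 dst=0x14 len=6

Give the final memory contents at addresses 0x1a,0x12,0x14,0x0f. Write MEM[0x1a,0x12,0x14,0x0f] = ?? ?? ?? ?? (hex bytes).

  after D0: wrote 5B at 0x1a = 4c6ed501f4
  after D1: wrote 5B at 0x0e = 6cffd94c6e
  after D2: wrote 7B at 0x1a = f4e58442ced1cb
  after D3: wrote 6B at 0x14 = e58442ced1cb
query mem[0x1a]=0xf4, mem[0x12]=0x6e, mem[0x14]=0xe5, mem[0x0f]=0xff

MEM[0x1a,0x12,0x14,0x0f] = f4 6e e5 ff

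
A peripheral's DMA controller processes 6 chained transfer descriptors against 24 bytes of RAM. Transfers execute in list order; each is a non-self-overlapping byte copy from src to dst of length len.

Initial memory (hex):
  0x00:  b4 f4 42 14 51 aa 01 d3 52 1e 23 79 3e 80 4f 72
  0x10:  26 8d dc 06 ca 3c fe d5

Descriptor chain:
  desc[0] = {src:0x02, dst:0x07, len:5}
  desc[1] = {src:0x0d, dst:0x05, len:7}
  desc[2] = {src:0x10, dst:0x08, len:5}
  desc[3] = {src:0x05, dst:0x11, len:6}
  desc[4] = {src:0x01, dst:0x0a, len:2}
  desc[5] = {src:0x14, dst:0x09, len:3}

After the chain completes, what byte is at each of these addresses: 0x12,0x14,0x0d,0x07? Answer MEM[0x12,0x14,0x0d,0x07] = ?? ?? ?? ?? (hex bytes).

D0: mem[0x07..0x0b] <- [42 14 51 aa 01]
D1: mem[0x05..0x0b] <- [80 4f 72 26 8d dc 06]
D2: mem[0x08..0x0c] <- [26 8d dc 06 ca]
D3: mem[0x11..0x16] <- [80 4f 72 26 8d dc]
D4: mem[0x0a..0x0b] <- [f4 42]
D5: mem[0x09..0x0b] <- [26 8d dc]
query mem[0x12]=0x4f, mem[0x14]=0x26, mem[0x0d]=0x80, mem[0x07]=0x72

MEM[0x12,0x14,0x0d,0x07] = 4f 26 80 72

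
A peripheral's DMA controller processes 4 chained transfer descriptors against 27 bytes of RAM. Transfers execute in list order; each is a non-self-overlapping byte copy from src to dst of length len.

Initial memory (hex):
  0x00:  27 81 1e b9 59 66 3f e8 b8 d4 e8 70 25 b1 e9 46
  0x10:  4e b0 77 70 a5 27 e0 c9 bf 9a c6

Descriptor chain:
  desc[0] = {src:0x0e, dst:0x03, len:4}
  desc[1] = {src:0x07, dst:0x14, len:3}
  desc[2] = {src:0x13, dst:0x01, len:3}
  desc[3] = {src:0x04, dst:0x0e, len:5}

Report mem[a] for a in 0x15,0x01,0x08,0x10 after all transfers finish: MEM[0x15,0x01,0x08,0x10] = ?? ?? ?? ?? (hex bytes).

MEM[0x15,0x01,0x08,0x10] = b8 70 b8 b0

  after D0: wrote 4B at 0x03 = e9464eb0
  after D1: wrote 3B at 0x14 = e8b8d4
  after D2: wrote 3B at 0x01 = 70e8b8
  after D3: wrote 5B at 0x0e = 464eb0e8b8
query mem[0x15]=0xb8, mem[0x01]=0x70, mem[0x08]=0xb8, mem[0x10]=0xb0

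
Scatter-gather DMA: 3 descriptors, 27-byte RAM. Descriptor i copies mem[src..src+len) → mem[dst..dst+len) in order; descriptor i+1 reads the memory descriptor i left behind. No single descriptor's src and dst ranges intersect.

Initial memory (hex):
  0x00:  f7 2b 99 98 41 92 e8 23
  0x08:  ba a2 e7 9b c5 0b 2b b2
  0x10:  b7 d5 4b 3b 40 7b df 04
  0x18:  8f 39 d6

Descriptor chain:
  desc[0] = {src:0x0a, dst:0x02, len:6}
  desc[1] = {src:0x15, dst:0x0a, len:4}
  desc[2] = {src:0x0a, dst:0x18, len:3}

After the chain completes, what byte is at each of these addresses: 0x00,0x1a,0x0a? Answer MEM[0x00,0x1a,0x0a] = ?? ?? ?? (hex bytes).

MEM[0x00,0x1a,0x0a] = f7 04 7b

  after D0: wrote 6B at 0x02 = e79bc50b2bb2
  after D1: wrote 4B at 0x0a = 7bdf048f
  after D2: wrote 3B at 0x18 = 7bdf04
query mem[0x00]=0xf7, mem[0x1a]=0x04, mem[0x0a]=0x7b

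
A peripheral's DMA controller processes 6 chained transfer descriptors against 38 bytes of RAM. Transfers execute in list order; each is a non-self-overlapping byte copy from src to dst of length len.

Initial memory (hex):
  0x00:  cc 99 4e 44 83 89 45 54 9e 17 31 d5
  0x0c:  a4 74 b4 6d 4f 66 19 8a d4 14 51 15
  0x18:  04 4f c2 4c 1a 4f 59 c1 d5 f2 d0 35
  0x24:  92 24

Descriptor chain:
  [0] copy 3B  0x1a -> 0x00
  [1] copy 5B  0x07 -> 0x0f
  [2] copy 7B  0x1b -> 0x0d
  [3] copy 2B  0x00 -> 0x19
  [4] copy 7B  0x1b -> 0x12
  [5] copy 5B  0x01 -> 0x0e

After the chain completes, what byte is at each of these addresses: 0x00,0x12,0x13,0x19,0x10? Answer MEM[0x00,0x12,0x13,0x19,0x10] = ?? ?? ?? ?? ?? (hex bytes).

MEM[0x00,0x12,0x13,0x19,0x10] = c2 89 1a c2 44

  after D0: wrote 3B at 0x00 = c24c1a
  after D1: wrote 5B at 0x0f = 549e1731d5
  after D2: wrote 7B at 0x0d = 4c1a4f59c1d5f2
  after D3: wrote 2B at 0x19 = c24c
  after D4: wrote 7B at 0x12 = 4c1a4f59c1d5f2
  after D5: wrote 5B at 0x0e = 4c1a448389
query mem[0x00]=0xc2, mem[0x12]=0x89, mem[0x13]=0x1a, mem[0x19]=0xc2, mem[0x10]=0x44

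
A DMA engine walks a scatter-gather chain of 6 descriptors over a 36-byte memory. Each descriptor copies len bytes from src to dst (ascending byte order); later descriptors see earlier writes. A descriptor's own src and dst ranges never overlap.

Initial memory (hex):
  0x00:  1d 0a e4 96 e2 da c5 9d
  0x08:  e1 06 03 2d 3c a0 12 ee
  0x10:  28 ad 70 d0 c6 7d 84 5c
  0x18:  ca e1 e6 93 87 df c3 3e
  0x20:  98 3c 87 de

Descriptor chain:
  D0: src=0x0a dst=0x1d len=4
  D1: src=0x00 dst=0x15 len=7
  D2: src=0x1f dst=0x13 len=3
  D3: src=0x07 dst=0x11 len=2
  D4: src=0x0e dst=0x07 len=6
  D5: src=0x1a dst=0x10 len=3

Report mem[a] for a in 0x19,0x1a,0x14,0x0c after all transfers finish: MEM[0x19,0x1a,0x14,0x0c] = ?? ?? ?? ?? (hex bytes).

#0 dst[0x1d+4] := {0x03,0x2d,0x3c,0xa0}
#1 dst[0x15+7] := {0x1d,0x0a,0xe4,0x96,0xe2,0xda,0xc5}
#2 dst[0x13+3] := {0x3c,0xa0,0x3c}
#3 dst[0x11+2] := {0x9d,0xe1}
#4 dst[0x07+6] := {0x12,0xee,0x28,0x9d,0xe1,0x3c}
#5 dst[0x10+3] := {0xda,0xc5,0x87}
query mem[0x19]=0xe2, mem[0x1a]=0xda, mem[0x14]=0xa0, mem[0x0c]=0x3c

MEM[0x19,0x1a,0x14,0x0c] = e2 da a0 3c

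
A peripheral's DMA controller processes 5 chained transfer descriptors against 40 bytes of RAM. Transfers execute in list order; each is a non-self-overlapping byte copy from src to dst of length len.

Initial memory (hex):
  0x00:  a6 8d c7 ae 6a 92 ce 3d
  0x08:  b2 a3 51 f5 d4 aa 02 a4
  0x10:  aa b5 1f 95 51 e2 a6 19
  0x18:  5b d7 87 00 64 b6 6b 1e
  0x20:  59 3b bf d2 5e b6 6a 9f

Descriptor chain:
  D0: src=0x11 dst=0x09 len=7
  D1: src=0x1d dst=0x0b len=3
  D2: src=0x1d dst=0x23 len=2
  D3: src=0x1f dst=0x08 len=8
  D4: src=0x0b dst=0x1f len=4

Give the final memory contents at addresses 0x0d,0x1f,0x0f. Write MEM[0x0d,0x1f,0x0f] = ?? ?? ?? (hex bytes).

  after D0: wrote 7B at 0x09 = b51f9551e2a619
  after D1: wrote 3B at 0x0b = b66b1e
  after D2: wrote 2B at 0x23 = b66b
  after D3: wrote 8B at 0x08 = 1e593bbfb66bb66a
  after D4: wrote 4B at 0x1f = bfb66bb6
query mem[0x0d]=0x6b, mem[0x1f]=0xbf, mem[0x0f]=0x6a

MEM[0x0d,0x1f,0x0f] = 6b bf 6a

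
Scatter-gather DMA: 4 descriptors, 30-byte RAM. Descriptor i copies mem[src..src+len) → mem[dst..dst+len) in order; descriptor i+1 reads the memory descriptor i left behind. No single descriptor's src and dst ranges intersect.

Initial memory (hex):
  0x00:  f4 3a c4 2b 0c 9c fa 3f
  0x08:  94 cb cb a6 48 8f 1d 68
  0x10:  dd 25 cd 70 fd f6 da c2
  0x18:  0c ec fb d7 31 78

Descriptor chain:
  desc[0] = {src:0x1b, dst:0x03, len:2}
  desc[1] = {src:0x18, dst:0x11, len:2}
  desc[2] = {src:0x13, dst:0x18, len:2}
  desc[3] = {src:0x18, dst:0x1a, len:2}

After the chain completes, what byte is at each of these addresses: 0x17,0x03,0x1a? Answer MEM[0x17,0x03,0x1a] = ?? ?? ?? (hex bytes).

  after D0: wrote 2B at 0x03 = d731
  after D1: wrote 2B at 0x11 = 0cec
  after D2: wrote 2B at 0x18 = 70fd
  after D3: wrote 2B at 0x1a = 70fd
query mem[0x17]=0xc2, mem[0x03]=0xd7, mem[0x1a]=0x70

MEM[0x17,0x03,0x1a] = c2 d7 70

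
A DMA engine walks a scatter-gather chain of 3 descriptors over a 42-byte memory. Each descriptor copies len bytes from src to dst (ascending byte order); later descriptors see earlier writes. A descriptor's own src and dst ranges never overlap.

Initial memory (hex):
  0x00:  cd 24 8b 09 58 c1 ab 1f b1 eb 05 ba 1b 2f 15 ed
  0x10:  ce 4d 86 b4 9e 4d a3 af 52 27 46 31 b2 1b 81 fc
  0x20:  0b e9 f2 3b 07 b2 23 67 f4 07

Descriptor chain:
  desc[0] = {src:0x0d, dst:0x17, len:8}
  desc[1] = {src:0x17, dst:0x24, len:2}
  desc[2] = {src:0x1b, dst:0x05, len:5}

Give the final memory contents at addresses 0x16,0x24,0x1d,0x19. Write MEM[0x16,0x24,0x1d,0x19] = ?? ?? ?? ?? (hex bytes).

  after D0: wrote 8B at 0x17 = 2f15edce4d86b49e
  after D1: wrote 2B at 0x24 = 2f15
  after D2: wrote 5B at 0x05 = 4d86b49efc
query mem[0x16]=0xa3, mem[0x24]=0x2f, mem[0x1d]=0xb4, mem[0x19]=0xed

MEM[0x16,0x24,0x1d,0x19] = a3 2f b4 ed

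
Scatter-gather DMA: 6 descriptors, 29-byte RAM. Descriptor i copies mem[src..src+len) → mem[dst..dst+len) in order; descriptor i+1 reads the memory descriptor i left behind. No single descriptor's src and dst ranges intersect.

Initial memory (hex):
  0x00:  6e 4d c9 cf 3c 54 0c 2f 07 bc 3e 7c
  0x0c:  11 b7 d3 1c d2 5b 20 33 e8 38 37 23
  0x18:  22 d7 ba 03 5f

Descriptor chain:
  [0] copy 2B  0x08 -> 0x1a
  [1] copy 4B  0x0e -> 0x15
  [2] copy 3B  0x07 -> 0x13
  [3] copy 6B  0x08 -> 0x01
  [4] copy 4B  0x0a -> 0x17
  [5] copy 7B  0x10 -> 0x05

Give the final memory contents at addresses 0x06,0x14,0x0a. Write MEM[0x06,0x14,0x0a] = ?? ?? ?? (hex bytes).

  after D0: wrote 2B at 0x1a = 07bc
  after D1: wrote 4B at 0x15 = d31cd25b
  after D2: wrote 3B at 0x13 = 2f07bc
  after D3: wrote 6B at 0x01 = 07bc3e7c11b7
  after D4: wrote 4B at 0x17 = 3e7c11b7
  after D5: wrote 7B at 0x05 = d25b202f07bc1c
query mem[0x06]=0x5b, mem[0x14]=0x07, mem[0x0a]=0xbc

MEM[0x06,0x14,0x0a] = 5b 07 bc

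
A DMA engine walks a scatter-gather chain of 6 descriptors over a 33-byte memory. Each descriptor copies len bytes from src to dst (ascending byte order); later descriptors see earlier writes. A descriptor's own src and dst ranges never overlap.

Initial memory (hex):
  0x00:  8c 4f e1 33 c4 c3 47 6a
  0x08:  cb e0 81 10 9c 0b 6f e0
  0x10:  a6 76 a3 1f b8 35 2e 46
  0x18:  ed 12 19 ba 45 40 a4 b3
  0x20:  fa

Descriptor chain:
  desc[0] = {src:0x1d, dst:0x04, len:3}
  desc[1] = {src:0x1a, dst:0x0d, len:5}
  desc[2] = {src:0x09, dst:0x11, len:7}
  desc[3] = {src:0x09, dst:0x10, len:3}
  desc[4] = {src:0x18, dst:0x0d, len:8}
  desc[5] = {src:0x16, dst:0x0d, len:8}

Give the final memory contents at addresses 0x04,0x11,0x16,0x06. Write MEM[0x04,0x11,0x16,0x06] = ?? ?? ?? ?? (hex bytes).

D0: mem[0x04..0x06] <- [40 a4 b3]
D1: mem[0x0d..0x11] <- [19 ba 45 40 a4]
D2: mem[0x11..0x17] <- [e0 81 10 9c 19 ba 45]
D3: mem[0x10..0x12] <- [e0 81 10]
D4: mem[0x0d..0x14] <- [ed 12 19 ba 45 40 a4 b3]
D5: mem[0x0d..0x14] <- [ba 45 ed 12 19 ba 45 40]
query mem[0x04]=0x40, mem[0x11]=0x19, mem[0x16]=0xba, mem[0x06]=0xb3

MEM[0x04,0x11,0x16,0x06] = 40 19 ba b3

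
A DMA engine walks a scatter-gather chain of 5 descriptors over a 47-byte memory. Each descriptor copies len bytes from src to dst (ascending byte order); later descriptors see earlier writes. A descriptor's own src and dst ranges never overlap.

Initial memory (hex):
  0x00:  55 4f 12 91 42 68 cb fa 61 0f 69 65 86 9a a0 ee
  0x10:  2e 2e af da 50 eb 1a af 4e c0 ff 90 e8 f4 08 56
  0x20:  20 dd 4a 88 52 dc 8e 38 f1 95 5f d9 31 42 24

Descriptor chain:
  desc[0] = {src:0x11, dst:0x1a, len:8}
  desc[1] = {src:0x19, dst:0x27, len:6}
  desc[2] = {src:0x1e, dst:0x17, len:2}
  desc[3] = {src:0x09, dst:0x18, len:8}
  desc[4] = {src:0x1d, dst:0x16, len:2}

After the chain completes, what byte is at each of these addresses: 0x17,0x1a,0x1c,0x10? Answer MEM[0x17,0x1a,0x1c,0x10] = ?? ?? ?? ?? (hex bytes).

[0] 0x11->0x1a len=8 : 2e af da 50 eb 1a af 4e
[1] 0x19->0x27 len=6 : c0 2e af da 50 eb
[2] 0x1e->0x17 len=2 : eb 1a
[3] 0x09->0x18 len=8 : 0f 69 65 86 9a a0 ee 2e
[4] 0x1d->0x16 len=2 : a0 ee
query mem[0x17]=0xee, mem[0x1a]=0x65, mem[0x1c]=0x9a, mem[0x10]=0x2e

MEM[0x17,0x1a,0x1c,0x10] = ee 65 9a 2e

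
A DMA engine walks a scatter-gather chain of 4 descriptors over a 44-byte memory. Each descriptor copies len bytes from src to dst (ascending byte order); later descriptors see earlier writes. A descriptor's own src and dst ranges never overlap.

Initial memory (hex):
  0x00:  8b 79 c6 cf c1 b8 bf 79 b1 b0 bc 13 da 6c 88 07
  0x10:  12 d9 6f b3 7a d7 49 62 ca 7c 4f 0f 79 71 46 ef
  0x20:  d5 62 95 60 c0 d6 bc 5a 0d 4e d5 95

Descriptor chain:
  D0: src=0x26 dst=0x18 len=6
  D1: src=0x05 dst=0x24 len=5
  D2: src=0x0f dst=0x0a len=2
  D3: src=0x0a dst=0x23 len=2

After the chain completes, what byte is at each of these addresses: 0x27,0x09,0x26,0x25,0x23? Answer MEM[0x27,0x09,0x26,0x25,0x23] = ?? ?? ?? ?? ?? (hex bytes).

MEM[0x27,0x09,0x26,0x25,0x23] = b1 b0 79 bf 07

  after D0: wrote 6B at 0x18 = bc5a0d4ed595
  after D1: wrote 5B at 0x24 = b8bf79b1b0
  after D2: wrote 2B at 0x0a = 0712
  after D3: wrote 2B at 0x23 = 0712
query mem[0x27]=0xb1, mem[0x09]=0xb0, mem[0x26]=0x79, mem[0x25]=0xbf, mem[0x23]=0x07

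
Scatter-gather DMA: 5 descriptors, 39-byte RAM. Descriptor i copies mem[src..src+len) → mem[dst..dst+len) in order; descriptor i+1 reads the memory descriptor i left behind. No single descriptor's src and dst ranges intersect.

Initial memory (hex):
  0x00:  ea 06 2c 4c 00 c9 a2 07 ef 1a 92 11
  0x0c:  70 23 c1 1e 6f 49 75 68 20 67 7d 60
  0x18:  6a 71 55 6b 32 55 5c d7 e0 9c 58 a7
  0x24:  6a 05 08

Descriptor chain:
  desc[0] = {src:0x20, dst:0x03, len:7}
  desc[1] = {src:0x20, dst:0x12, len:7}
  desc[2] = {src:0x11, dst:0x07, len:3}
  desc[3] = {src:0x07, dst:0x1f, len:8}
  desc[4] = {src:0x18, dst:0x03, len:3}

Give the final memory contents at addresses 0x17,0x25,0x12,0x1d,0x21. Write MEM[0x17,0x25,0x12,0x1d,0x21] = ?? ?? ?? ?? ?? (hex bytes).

MEM[0x17,0x25,0x12,0x1d,0x21] = 05 23 e0 55 9c

[0] 0x20->0x03 len=7 : e0 9c 58 a7 6a 05 08
[1] 0x20->0x12 len=7 : e0 9c 58 a7 6a 05 08
[2] 0x11->0x07 len=3 : 49 e0 9c
[3] 0x07->0x1f len=8 : 49 e0 9c 92 11 70 23 c1
[4] 0x18->0x03 len=3 : 08 71 55
query mem[0x17]=0x05, mem[0x25]=0x23, mem[0x12]=0xe0, mem[0x1d]=0x55, mem[0x21]=0x9c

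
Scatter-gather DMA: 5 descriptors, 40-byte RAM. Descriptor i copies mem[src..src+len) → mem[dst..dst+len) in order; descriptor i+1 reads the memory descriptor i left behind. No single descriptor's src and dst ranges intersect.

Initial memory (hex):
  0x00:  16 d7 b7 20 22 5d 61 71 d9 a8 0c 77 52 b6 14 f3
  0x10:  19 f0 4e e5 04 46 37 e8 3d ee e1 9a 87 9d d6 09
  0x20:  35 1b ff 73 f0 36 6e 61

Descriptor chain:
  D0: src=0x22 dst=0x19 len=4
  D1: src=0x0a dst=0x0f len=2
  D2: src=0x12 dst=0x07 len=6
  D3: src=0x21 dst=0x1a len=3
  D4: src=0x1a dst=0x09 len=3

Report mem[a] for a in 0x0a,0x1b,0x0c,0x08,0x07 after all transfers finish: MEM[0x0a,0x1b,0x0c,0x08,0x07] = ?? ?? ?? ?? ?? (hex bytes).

D0: mem[0x19..0x1c] <- [ff 73 f0 36]
D1: mem[0x0f..0x10] <- [0c 77]
D2: mem[0x07..0x0c] <- [4e e5 04 46 37 e8]
D3: mem[0x1a..0x1c] <- [1b ff 73]
D4: mem[0x09..0x0b] <- [1b ff 73]
query mem[0x0a]=0xff, mem[0x1b]=0xff, mem[0x0c]=0xe8, mem[0x08]=0xe5, mem[0x07]=0x4e

MEM[0x0a,0x1b,0x0c,0x08,0x07] = ff ff e8 e5 4e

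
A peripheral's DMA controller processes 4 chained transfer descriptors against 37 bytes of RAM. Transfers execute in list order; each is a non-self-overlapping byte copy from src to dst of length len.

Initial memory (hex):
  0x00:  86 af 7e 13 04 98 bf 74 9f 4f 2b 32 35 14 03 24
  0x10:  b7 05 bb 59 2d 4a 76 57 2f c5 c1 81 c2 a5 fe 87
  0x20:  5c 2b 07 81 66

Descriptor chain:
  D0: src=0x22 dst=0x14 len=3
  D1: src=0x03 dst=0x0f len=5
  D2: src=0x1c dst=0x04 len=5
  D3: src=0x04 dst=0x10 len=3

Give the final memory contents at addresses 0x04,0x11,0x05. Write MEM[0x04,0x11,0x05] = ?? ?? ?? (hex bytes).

MEM[0x04,0x11,0x05] = c2 a5 a5

#0 dst[0x14+3] := {0x07,0x81,0x66}
#1 dst[0x0f+5] := {0x13,0x04,0x98,0xbf,0x74}
#2 dst[0x04+5] := {0xc2,0xa5,0xfe,0x87,0x5c}
#3 dst[0x10+3] := {0xc2,0xa5,0xfe}
query mem[0x04]=0xc2, mem[0x11]=0xa5, mem[0x05]=0xa5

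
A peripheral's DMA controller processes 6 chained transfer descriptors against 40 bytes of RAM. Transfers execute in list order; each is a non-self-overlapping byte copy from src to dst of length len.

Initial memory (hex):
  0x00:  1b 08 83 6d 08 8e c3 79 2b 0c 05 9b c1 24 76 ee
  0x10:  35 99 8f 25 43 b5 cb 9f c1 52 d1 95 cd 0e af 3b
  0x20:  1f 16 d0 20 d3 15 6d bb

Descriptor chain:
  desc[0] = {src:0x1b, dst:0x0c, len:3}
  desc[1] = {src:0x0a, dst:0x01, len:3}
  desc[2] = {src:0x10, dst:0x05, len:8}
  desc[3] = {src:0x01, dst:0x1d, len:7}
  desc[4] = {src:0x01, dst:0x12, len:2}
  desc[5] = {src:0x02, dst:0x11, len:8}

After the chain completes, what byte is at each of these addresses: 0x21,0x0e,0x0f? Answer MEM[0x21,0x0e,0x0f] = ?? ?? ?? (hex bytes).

D0: mem[0x0c..0x0e] <- [95 cd 0e]
D1: mem[0x01..0x03] <- [05 9b 95]
D2: mem[0x05..0x0c] <- [35 99 8f 25 43 b5 cb 9f]
D3: mem[0x1d..0x23] <- [05 9b 95 08 35 99 8f]
D4: mem[0x12..0x13] <- [05 9b]
D5: mem[0x11..0x18] <- [9b 95 08 35 99 8f 25 43]
query mem[0x21]=0x35, mem[0x0e]=0x0e, mem[0x0f]=0xee

MEM[0x21,0x0e,0x0f] = 35 0e ee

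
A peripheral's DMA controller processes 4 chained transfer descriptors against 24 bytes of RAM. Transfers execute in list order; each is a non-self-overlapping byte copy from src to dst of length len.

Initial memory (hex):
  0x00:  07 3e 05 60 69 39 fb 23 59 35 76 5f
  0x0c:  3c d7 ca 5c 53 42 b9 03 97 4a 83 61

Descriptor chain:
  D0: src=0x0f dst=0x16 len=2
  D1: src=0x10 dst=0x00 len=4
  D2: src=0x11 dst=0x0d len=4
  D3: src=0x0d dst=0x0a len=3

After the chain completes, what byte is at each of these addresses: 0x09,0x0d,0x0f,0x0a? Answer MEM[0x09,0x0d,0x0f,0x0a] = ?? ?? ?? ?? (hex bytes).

[0] 0x0f->0x16 len=2 : 5c 53
[1] 0x10->0x00 len=4 : 53 42 b9 03
[2] 0x11->0x0d len=4 : 42 b9 03 97
[3] 0x0d->0x0a len=3 : 42 b9 03
query mem[0x09]=0x35, mem[0x0d]=0x42, mem[0x0f]=0x03, mem[0x0a]=0x42

MEM[0x09,0x0d,0x0f,0x0a] = 35 42 03 42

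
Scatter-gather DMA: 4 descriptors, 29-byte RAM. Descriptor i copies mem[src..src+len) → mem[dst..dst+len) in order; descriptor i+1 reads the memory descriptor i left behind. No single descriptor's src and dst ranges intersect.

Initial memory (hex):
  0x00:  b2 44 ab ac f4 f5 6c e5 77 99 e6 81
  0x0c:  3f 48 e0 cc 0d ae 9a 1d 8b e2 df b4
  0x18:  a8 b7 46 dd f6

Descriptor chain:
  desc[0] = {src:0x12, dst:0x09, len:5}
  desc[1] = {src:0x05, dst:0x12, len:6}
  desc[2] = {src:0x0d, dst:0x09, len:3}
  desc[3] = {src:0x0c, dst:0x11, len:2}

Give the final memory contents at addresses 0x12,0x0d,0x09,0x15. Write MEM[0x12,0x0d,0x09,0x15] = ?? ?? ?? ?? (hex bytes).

MEM[0x12,0x0d,0x09,0x15] = df df df 77

[0] 0x12->0x09 len=5 : 9a 1d 8b e2 df
[1] 0x05->0x12 len=6 : f5 6c e5 77 9a 1d
[2] 0x0d->0x09 len=3 : df e0 cc
[3] 0x0c->0x11 len=2 : e2 df
query mem[0x12]=0xdf, mem[0x0d]=0xdf, mem[0x09]=0xdf, mem[0x15]=0x77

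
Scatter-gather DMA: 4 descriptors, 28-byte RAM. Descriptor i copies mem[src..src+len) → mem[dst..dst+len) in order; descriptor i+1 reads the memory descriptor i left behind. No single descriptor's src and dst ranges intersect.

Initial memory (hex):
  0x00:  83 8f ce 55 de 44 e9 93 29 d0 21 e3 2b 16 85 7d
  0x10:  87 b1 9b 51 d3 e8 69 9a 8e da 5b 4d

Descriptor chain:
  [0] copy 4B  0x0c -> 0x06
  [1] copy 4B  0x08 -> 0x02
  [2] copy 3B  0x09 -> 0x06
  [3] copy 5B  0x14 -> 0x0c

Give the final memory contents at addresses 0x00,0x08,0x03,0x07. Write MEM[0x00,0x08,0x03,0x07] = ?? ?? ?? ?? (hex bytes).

MEM[0x00,0x08,0x03,0x07] = 83 e3 7d 21

  after D0: wrote 4B at 0x06 = 2b16857d
  after D1: wrote 4B at 0x02 = 857d21e3
  after D2: wrote 3B at 0x06 = 7d21e3
  after D3: wrote 5B at 0x0c = d3e8699a8e
query mem[0x00]=0x83, mem[0x08]=0xe3, mem[0x03]=0x7d, mem[0x07]=0x21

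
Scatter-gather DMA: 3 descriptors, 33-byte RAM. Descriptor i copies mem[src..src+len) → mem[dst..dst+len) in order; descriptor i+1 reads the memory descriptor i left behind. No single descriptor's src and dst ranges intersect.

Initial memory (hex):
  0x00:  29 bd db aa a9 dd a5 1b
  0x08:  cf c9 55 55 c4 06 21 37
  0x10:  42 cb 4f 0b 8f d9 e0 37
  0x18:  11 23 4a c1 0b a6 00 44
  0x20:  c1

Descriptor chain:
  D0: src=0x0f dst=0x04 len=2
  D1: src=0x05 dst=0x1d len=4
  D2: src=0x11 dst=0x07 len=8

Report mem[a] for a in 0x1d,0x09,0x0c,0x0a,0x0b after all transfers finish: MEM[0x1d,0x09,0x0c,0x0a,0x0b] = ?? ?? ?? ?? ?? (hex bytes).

[0] 0x0f->0x04 len=2 : 37 42
[1] 0x05->0x1d len=4 : 42 a5 1b cf
[2] 0x11->0x07 len=8 : cb 4f 0b 8f d9 e0 37 11
query mem[0x1d]=0x42, mem[0x09]=0x0b, mem[0x0c]=0xe0, mem[0x0a]=0x8f, mem[0x0b]=0xd9

MEM[0x1d,0x09,0x0c,0x0a,0x0b] = 42 0b e0 8f d9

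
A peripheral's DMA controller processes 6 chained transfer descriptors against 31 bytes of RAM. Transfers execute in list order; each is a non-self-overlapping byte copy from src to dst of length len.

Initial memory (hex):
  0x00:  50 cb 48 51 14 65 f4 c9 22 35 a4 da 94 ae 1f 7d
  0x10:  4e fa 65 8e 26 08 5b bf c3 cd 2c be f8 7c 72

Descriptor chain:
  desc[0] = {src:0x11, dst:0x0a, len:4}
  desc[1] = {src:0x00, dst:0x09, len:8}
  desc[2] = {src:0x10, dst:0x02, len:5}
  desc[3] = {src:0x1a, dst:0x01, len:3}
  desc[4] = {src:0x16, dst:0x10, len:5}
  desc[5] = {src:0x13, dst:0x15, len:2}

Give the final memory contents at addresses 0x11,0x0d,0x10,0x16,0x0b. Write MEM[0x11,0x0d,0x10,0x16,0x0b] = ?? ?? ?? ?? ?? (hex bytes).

MEM[0x11,0x0d,0x10,0x16,0x0b] = bf 14 5b 2c 48

  after D0: wrote 4B at 0x0a = fa658e26
  after D1: wrote 8B at 0x09 = 50cb48511465f4c9
  after D2: wrote 5B at 0x02 = c9fa658e26
  after D3: wrote 3B at 0x01 = 2cbef8
  after D4: wrote 5B at 0x10 = 5bbfc3cd2c
  after D5: wrote 2B at 0x15 = cd2c
query mem[0x11]=0xbf, mem[0x0d]=0x14, mem[0x10]=0x5b, mem[0x16]=0x2c, mem[0x0b]=0x48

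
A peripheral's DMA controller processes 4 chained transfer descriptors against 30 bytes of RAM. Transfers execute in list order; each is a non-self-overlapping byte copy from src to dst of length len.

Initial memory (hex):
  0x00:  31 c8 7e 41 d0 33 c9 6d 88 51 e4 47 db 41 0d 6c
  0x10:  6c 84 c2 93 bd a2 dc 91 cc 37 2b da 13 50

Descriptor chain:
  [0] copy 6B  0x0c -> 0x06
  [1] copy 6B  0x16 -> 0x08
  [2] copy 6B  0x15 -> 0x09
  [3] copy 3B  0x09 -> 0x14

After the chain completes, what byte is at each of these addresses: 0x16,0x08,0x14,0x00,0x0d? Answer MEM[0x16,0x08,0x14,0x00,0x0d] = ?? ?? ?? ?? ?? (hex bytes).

D0: mem[0x06..0x0b] <- [db 41 0d 6c 6c 84]
D1: mem[0x08..0x0d] <- [dc 91 cc 37 2b da]
D2: mem[0x09..0x0e] <- [a2 dc 91 cc 37 2b]
D3: mem[0x14..0x16] <- [a2 dc 91]
query mem[0x16]=0x91, mem[0x08]=0xdc, mem[0x14]=0xa2, mem[0x00]=0x31, mem[0x0d]=0x37

MEM[0x16,0x08,0x14,0x00,0x0d] = 91 dc a2 31 37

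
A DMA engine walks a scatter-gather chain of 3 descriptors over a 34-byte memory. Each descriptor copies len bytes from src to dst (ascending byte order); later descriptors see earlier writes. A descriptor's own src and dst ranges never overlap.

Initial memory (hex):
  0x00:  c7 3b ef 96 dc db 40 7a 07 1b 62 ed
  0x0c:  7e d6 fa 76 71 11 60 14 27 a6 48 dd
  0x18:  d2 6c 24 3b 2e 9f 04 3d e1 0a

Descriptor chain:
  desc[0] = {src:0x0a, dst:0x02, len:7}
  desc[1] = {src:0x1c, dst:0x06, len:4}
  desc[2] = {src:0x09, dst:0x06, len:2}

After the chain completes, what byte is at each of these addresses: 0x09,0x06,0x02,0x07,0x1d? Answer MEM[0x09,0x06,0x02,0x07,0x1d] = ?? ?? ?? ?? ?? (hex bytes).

D0: mem[0x02..0x08] <- [62 ed 7e d6 fa 76 71]
D1: mem[0x06..0x09] <- [2e 9f 04 3d]
D2: mem[0x06..0x07] <- [3d 62]
query mem[0x09]=0x3d, mem[0x06]=0x3d, mem[0x02]=0x62, mem[0x07]=0x62, mem[0x1d]=0x9f

MEM[0x09,0x06,0x02,0x07,0x1d] = 3d 3d 62 62 9f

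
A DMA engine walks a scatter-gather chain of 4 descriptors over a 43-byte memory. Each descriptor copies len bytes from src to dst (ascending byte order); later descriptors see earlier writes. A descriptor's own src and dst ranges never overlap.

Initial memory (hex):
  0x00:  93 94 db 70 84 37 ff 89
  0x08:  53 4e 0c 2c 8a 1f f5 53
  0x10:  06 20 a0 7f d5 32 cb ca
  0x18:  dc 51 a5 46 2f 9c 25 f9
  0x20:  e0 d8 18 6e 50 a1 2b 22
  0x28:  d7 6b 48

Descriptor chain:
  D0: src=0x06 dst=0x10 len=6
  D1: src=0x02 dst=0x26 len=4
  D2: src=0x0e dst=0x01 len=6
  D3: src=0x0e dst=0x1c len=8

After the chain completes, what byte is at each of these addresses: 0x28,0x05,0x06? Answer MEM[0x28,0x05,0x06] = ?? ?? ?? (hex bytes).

MEM[0x28,0x05,0x06] = 84 53 4e

[0] 0x06->0x10 len=6 : ff 89 53 4e 0c 2c
[1] 0x02->0x26 len=4 : db 70 84 37
[2] 0x0e->0x01 len=6 : f5 53 ff 89 53 4e
[3] 0x0e->0x1c len=8 : f5 53 ff 89 53 4e 0c 2c
query mem[0x28]=0x84, mem[0x05]=0x53, mem[0x06]=0x4e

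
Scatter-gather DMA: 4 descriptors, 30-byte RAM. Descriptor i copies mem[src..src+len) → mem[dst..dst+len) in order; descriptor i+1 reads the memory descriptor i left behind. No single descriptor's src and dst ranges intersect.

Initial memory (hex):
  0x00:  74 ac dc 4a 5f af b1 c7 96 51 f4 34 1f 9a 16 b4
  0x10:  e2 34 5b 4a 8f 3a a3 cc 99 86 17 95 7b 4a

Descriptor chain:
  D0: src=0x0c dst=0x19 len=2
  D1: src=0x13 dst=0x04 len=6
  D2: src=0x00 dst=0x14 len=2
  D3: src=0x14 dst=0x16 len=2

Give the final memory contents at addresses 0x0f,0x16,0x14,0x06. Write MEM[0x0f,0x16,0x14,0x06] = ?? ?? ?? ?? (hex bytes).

#0 dst[0x19+2] := {0x1f,0x9a}
#1 dst[0x04+6] := {0x4a,0x8f,0x3a,0xa3,0xcc,0x99}
#2 dst[0x14+2] := {0x74,0xac}
#3 dst[0x16+2] := {0x74,0xac}
query mem[0x0f]=0xb4, mem[0x16]=0x74, mem[0x14]=0x74, mem[0x06]=0x3a

MEM[0x0f,0x16,0x14,0x06] = b4 74 74 3a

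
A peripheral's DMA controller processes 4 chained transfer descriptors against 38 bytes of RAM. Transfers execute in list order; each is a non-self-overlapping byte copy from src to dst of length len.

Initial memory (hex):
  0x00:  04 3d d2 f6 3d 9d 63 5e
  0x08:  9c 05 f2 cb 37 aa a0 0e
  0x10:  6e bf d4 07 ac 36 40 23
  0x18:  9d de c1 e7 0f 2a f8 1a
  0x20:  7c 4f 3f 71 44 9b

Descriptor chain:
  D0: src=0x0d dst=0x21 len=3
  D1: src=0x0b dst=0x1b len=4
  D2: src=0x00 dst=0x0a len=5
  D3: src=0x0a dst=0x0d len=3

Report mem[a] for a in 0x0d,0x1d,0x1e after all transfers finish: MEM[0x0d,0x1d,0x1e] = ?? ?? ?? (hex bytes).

  after D0: wrote 3B at 0x21 = aaa00e
  after D1: wrote 4B at 0x1b = cb37aaa0
  after D2: wrote 5B at 0x0a = 043dd2f63d
  after D3: wrote 3B at 0x0d = 043dd2
query mem[0x0d]=0x04, mem[0x1d]=0xaa, mem[0x1e]=0xa0

MEM[0x0d,0x1d,0x1e] = 04 aa a0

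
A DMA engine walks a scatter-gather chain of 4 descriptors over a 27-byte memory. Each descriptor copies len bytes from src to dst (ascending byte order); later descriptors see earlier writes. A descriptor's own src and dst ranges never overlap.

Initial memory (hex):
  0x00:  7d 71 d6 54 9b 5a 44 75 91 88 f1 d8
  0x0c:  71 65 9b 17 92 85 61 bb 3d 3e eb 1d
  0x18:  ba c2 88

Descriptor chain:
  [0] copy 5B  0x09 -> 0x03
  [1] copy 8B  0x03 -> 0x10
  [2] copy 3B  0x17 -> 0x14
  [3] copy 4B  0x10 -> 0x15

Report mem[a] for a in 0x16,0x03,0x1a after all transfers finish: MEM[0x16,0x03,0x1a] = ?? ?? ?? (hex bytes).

#0 dst[0x03+5] := {0x88,0xf1,0xd8,0x71,0x65}
#1 dst[0x10+8] := {0x88,0xf1,0xd8,0x71,0x65,0x91,0x88,0xf1}
#2 dst[0x14+3] := {0xf1,0xba,0xc2}
#3 dst[0x15+4] := {0x88,0xf1,0xd8,0x71}
query mem[0x16]=0xf1, mem[0x03]=0x88, mem[0x1a]=0x88

MEM[0x16,0x03,0x1a] = f1 88 88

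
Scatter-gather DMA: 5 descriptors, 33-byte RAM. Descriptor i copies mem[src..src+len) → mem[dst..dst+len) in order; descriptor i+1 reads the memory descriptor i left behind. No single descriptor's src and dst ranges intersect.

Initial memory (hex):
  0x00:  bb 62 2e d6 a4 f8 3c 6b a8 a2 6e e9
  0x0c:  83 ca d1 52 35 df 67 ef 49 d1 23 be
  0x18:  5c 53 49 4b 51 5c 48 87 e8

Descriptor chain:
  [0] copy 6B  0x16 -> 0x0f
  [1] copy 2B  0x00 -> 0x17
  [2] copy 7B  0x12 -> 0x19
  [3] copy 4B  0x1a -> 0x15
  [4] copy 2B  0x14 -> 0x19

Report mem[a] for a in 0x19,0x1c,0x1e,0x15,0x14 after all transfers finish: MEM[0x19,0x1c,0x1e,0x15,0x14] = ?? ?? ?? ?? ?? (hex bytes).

D0: mem[0x0f..0x14] <- [23 be 5c 53 49 4b]
D1: mem[0x17..0x18] <- [bb 62]
D2: mem[0x19..0x1f] <- [53 49 4b d1 23 bb 62]
D3: mem[0x15..0x18] <- [49 4b d1 23]
D4: mem[0x19..0x1a] <- [4b 49]
query mem[0x19]=0x4b, mem[0x1c]=0xd1, mem[0x1e]=0xbb, mem[0x15]=0x49, mem[0x14]=0x4b

MEM[0x19,0x1c,0x1e,0x15,0x14] = 4b d1 bb 49 4b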